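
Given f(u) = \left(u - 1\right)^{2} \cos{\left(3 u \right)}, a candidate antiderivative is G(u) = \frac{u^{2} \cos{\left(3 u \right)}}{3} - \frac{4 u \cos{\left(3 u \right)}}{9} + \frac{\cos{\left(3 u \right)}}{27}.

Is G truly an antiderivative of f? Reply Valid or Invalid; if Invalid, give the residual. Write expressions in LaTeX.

Invalid: d/du[G] - f = - u^{2} \sin{\left(3 u \right)} - u^{2} \cos{\left(3 u \right)} + \frac{4 u \sin{\left(3 u \right)}}{3} + \frac{8 u \cos{\left(3 u \right)}}{3} - \frac{\sin{\left(3 u \right)}}{9} - \frac{13 \cos{\left(3 u \right)}}{9}, which is not 0.

d/du[G] = - u^{2} \sin{\left(3 u \right)} + \frac{4 u \sin{\left(3 u \right)}}{3} + \frac{2 u \cos{\left(3 u \right)}}{3} - \frac{\sin{\left(3 u \right)}}{9} - \frac{4 \cos{\left(3 u \right)}}{9}
d/du[G] - f(u) = - u^{2} \sin{\left(3 u \right)} - u^{2} \cos{\left(3 u \right)} + \frac{4 u \sin{\left(3 u \right)}}{3} + \frac{8 u \cos{\left(3 u \right)}}{3} - \frac{\sin{\left(3 u \right)}}{9} - \frac{13 \cos{\left(3 u \right)}}{9} != 0.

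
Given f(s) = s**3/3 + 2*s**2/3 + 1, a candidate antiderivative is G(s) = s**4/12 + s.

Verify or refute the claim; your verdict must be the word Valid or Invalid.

Invalid: d/ds[G] - f = -2*s**2/3, which is not 0.

d/ds[G] = s**3/3 + 1
d/ds[G] - f(s) = -2*s**2/3 != 0.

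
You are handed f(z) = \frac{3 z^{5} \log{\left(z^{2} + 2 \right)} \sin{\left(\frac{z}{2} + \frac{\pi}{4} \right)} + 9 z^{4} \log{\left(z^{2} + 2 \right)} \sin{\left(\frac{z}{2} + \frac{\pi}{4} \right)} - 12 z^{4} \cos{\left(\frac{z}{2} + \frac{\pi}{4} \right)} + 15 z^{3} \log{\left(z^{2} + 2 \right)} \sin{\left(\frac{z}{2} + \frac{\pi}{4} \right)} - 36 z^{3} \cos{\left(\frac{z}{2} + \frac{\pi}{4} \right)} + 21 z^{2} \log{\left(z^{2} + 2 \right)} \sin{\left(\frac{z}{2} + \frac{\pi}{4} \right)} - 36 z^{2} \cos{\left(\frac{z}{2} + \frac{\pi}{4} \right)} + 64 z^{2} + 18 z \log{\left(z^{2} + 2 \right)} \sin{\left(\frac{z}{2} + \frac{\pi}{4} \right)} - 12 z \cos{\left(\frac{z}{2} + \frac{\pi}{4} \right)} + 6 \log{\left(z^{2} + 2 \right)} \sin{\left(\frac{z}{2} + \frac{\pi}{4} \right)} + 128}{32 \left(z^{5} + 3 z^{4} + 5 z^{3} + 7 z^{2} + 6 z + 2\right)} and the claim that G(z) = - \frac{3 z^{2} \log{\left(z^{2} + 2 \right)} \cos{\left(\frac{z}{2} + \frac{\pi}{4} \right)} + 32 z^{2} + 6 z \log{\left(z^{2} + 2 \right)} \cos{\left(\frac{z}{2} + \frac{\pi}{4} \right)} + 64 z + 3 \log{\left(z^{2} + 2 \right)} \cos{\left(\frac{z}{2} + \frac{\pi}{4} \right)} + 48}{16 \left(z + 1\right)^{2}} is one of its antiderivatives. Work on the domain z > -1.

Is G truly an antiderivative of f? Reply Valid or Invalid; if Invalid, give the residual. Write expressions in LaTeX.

d/dz[G] = \frac{3 z^{5} \log{\left(z^{2} + 2 \right)} \sin{\left(\frac{z}{2} + \frac{\pi}{4} \right)} + 9 z^{4} \log{\left(z^{2} + 2 \right)} \sin{\left(\frac{z}{2} + \frac{\pi}{4} \right)} - 12 z^{4} \cos{\left(\frac{z}{2} + \frac{\pi}{4} \right)} + 15 z^{3} \log{\left(z^{2} + 2 \right)} \sin{\left(\frac{z}{2} + \frac{\pi}{4} \right)} - 36 z^{3} \cos{\left(\frac{z}{2} + \frac{\pi}{4} \right)} + 21 z^{2} \log{\left(z^{2} + 2 \right)} \sin{\left(\frac{z}{2} + \frac{\pi}{4} \right)} - 36 z^{2} \cos{\left(\frac{z}{2} + \frac{\pi}{4} \right)} + 64 z^{2} + 18 z \log{\left(z^{2} + 2 \right)} \sin{\left(\frac{z}{2} + \frac{\pi}{4} \right)} - 12 z \cos{\left(\frac{z}{2} + \frac{\pi}{4} \right)} + 6 \log{\left(z^{2} + 2 \right)} \sin{\left(\frac{z}{2} + \frac{\pi}{4} \right)} + 128}{32 z^{5} + 96 z^{4} + 160 z^{3} + 224 z^{2} + 192 z + 64}
This equals f(z) exactly, so the claim holds.

Valid: G'(z) = f(z).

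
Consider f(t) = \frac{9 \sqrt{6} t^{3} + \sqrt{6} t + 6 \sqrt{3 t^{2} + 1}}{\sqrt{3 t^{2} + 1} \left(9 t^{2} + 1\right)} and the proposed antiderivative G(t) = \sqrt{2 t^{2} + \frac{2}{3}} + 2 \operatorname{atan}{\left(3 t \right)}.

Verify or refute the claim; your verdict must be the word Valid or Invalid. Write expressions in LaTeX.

Valid - differentiating G returns exactly f.

d/dt[G] = \frac{9 \sqrt{6} t^{3} + \sqrt{6} t + 6 \sqrt{3 t^{2} + 1}}{9 t^{2} \sqrt{3 t^{2} + 1} + \sqrt{3 t^{2} + 1}}
This equals f(t) exactly, so the claim holds.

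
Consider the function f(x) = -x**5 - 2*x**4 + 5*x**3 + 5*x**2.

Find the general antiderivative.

F(x) = -x**3*(10*x**3 + 24*x**2 - 75*x - 100)/60 + C

Integrate term by term and add the pieces.
Check: d/dx[-x**3*(10*x**3 + 24*x**2 - 75*x - 100)/60] = -x**5 - 2*x**4 + 5*x**3 + 5*x**2 = f(x).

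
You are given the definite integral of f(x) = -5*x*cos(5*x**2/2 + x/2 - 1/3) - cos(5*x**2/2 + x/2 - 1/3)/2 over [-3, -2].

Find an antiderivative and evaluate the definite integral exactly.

f matches the chain-rule pattern g'(h)*h' with inner function h(x) = 5*x**2/2 + x/2 - 1/3; substituting u = h(x) collapses the integral.
F(x) = -sin(5*x**2/2 + x/2 - 1/3) is an antiderivative of f.
Check: d/dx[-sin(5*x**2/2 + x/2 - 1/3)] = -5*x*cos(5*x**2/2 + x/2 - 1/3) - cos(5*x**2/2 + x/2 - 1/3)/2 = f(x).
F(-2) = -sin(26/3); F(-3) = -sin(62/3).
Integral = F(-2) - F(-3) = -sin(26/3) + sin(62/3).

Antiderivative: F(x) = -sin(5*x**2/2 + x/2 - 1/3); value = -sin(26/3) + sin(62/3)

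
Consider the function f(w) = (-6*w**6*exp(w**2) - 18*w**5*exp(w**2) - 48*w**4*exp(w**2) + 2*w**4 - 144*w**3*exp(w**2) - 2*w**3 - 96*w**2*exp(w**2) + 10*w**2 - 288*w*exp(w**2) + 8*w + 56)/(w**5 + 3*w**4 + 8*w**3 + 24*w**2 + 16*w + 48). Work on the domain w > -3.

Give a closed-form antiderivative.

An antiderivative is F(w) = 2*w/(w**2 + 4) - 3*exp(w**2) + 2*log(2*w + 6).

A candidate is checked by its d/dw: the result must match f(w).
Check: d/dw[2*w/(w**2 + 4) - 3*exp(w**2) + 2*log(2*w + 6)] = (-6*w**6*exp(w**2) - 18*w**5*exp(w**2) - 48*w**4*exp(w**2) + 2*w**4 - 144*w**3*exp(w**2) - 2*w**3 - 96*w**2*exp(w**2) + 10*w**2 - 288*w*exp(w**2) + 8*w + 56)/(w**5 + 3*w**4 + 8*w**3 + 24*w**2 + 16*w + 48) = f(w).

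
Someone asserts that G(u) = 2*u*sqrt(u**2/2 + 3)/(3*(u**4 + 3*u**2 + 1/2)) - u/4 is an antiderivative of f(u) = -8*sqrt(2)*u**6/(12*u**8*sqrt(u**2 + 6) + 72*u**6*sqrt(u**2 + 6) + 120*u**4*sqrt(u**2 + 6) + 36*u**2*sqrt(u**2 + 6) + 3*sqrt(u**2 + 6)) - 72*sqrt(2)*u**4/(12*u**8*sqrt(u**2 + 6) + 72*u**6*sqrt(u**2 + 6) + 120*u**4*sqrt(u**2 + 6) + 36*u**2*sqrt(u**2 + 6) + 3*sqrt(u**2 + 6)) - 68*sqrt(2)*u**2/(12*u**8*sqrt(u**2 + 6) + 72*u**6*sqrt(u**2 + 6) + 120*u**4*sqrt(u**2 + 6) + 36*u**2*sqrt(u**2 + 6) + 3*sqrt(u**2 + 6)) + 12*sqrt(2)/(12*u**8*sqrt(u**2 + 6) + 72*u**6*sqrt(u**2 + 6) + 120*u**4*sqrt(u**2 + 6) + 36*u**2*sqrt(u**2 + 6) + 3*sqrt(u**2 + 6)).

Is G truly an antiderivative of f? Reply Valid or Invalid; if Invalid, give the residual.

Invalid: d/du[G] - f = -1/4, which is not 0.

d/du[G] = (-12*u**8*sqrt(u**2 + 6) - 72*u**6*sqrt(u**2 + 6) - 32*sqrt(2)*u**6 - 120*u**4*sqrt(u**2 + 6) - 288*sqrt(2)*u**4 - 36*u**2*sqrt(u**2 + 6) - 272*sqrt(2)*u**2 - 3*sqrt(u**2 + 6) + 48*sqrt(2))/(48*u**8*sqrt(u**2 + 6) + 288*u**6*sqrt(u**2 + 6) + 480*u**4*sqrt(u**2 + 6) + 144*u**2*sqrt(u**2 + 6) + 12*sqrt(u**2 + 6))
d/du[G] - f(u) = -1/4 != 0.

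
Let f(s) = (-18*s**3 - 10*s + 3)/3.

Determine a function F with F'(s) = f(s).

An antiderivative F(s) passes only if d/ds[F] lands on f(s) exactly.
Check: d/ds[-3*s**4/2 - 5*s**2/3 + s] = -6*s**3 - 10*s/3 + 1, which equals f(s).

An antiderivative is F(s) = -3*s**4/2 - 5*s**2/3 + s.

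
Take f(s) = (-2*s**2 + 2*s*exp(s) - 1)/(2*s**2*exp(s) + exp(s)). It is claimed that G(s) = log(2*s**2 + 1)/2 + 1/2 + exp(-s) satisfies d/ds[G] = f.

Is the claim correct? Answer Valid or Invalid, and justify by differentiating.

Valid - differentiating G returns exactly f.

d/ds[G] = (-2*s**2 + 2*s*exp(s) - 1)/(2*s**2*exp(s) + exp(s))
This equals f(s) exactly, so the claim holds.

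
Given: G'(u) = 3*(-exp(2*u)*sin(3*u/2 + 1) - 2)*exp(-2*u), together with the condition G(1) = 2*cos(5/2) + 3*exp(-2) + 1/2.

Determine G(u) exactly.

Whatever form G(u) takes, its d/du must return the stated G'(u).
A general antiderivative is 2*cos(3*u/2 + 1) + 3*exp(-2*u) + C.
The condition gives C = 2*cos(5/2) + 3*exp(-2) + 1/2 - (2*cos(5/2) + 3*exp(-2)) = 1/2.
So G(u) = 2*cos(3*u/2 + 1) + 1/2 + 3*exp(-2*u).
Check: d/du[2*cos(3*u/2 + 1) + 1/2 + 3*exp(-2*u)] = (-3*exp(2*u)*sin(3*u/2 + 1) - 6)*exp(-2*u), which equals G'(u).

G(u) = 2*cos(3*u/2 + 1) + 1/2 + 3*exp(-2*u)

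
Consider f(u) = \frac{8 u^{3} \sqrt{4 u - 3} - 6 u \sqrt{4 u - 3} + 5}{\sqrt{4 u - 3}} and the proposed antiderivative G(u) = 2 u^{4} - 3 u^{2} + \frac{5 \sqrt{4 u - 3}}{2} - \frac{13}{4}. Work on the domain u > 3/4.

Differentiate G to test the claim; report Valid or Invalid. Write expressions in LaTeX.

Valid: G'(u) = f(u).

d/du[G] = \frac{8 u^{3} \sqrt{4 u - 3} - 6 u \sqrt{4 u - 3} + 5}{\sqrt{4 u - 3}}
This equals f(u) exactly, so the claim holds.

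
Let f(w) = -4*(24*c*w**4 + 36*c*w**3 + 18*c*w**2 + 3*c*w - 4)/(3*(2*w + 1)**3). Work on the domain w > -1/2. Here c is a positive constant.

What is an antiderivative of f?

Differentiate the proposed F(w) back; it has to land on f(w) exactly.
Check: d/dw[2*(-3*c*w**2*(2*w + 1)**2 - 2)/(3*(2*w + 1)**2)] = (-96*c*w**4 - 144*c*w**3 - 72*c*w**2 - 12*c*w + 16)/(24*w**3 + 36*w**2 + 18*w + 3), which equals f(w).

An antiderivative is F(w) = 2*(-3*c*w**2*(2*w + 1)**2 - 2)/(3*(2*w + 1)**2).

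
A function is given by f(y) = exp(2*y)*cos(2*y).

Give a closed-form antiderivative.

An antiderivative is F(y) = exp(2*y)*sin(2*y)/4 + exp(2*y)*cos(2*y)/4.

Differentiate the proposed F(y) back; it has to land on f(y) exactly.
Check: d/dy[exp(2*y)*sin(2*y)/4 + exp(2*y)*cos(2*y)/4] = exp(2*y)*cos(2*y) = f(y).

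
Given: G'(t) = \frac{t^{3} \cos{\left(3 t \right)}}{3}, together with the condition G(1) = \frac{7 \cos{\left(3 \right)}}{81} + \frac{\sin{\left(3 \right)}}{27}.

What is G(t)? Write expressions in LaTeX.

G(t) = \frac{t^{3} \sin{\left(3 t \right)}}{9} + \frac{t^{2} \cos{\left(3 t \right)}}{9} - \frac{2 t \sin{\left(3 t \right)}}{27} - \frac{2 \cos{\left(3 t \right)}}{81}

For G(t) to be correct, d/dt[G] must agree with the stated G'(t) identically.
A general antiderivative is \frac{t^{3} \sin{\left(3 t \right)}}{9} + \frac{t^{2} \cos{\left(3 t \right)}}{9} - \frac{2 t \sin{\left(3 t \right)}}{27} - \frac{2 \cos{\left(3 t \right)}}{81} + C.
The condition gives C = \frac{7 \cos{\left(3 \right)}}{81} + \frac{\sin{\left(3 \right)}}{27} - (\frac{7 \cos{\left(3 \right)}}{81} + \frac{\sin{\left(3 \right)}}{27}) = 0.
So G(t) = \frac{t^{3} \sin{\left(3 t \right)}}{9} + \frac{t^{2} \cos{\left(3 t \right)}}{9} - \frac{2 t \sin{\left(3 t \right)}}{27} - \frac{2 \cos{\left(3 t \right)}}{81}.
Check: d/dt[\frac{t^{3} \sin{\left(3 t \right)}}{9} + \frac{t^{2} \cos{\left(3 t \right)}}{9} - \frac{2 t \sin{\left(3 t \right)}}{27} - \frac{2 \cos{\left(3 t \right)}}{81}] = \frac{t^{3} \cos{\left(3 t \right)}}{3} = G'(t).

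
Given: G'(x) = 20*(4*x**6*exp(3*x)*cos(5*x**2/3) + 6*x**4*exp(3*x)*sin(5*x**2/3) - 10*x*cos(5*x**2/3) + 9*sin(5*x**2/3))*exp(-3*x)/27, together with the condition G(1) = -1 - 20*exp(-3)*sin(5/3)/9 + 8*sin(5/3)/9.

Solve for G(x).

G(x) = (8*x**5*exp(3*x)*sin(5*x**2/3) - 9*exp(3*x) - 20*sin(5*x**2/3))*exp(-3*x)/9

G'(x) has the shape u'v + uv' for u = 8*x**5/9 - 20*exp(-3*x)/9 and v = sin(5*x**2/3) — it is the derivative of the product u*v.
A general antiderivative is 4*(2*x**5/3 - 5*exp(-3*x)/3)*sin(5*x**2/3)/3 + C.
The condition gives C = -1 - 20*exp(-3)*sin(5/3)/9 + 8*sin(5/3)/9 - (-20*exp(-3)*sin(5/3)/9 + 8*sin(5/3)/9) = -1.
So G(x) = (8*x**5*exp(3*x)*sin(5*x**2/3) - 9*exp(3*x) - 20*sin(5*x**2/3))*exp(-3*x)/9.
Check: d/dx[(8*x**5*exp(3*x)*sin(5*x**2/3) - 9*exp(3*x) - 20*sin(5*x**2/3))*exp(-3*x)/9] = (80*x**6*exp(3*x)*cos(5*x**2/3) + 120*x**4*exp(3*x)*sin(5*x**2/3) - 200*x*cos(5*x**2/3) + 180*sin(5*x**2/3))*exp(-3*x)/27, which equals G'(x).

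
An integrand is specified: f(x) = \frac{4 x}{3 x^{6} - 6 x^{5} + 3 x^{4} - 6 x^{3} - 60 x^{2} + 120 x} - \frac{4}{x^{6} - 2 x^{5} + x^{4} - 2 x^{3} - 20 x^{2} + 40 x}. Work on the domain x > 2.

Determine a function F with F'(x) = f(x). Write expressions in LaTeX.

The denominator factors as 3 x \left(x - 2\right)^{2} \left(x + 2\right) \left(x^{2} + 5\right); partial fractions split f into directly integrable pieces: \frac{4 \left(11 x - 5\right)}{1215 \left(x^{2} + 5\right)} + \frac{5}{216 \left(x + 2\right)} + \frac{79}{1944 \left(x - 2\right)} - \frac{1}{54 \left(x - 2\right)^{2}} - \frac{1}{10 x}.
Check: d/dx[- \frac{\log{\left(x \right)}}{10} + \frac{79 \log{\left(x - 2 \right)}}{1944} + \frac{5 \log{\left(x + 2 \right)}}{216} + \frac{22 \log{\left(x^{2} + 5 \right)}}{1215} - \frac{4 \sqrt{5} \operatorname{atan}{\left(\frac{\sqrt{5} x}{5} \right)}}{1215} + \frac{1}{54 x - 108}] = \frac{4 x - 12}{3 x^{6} - 6 x^{5} + 3 x^{4} - 6 x^{3} - 60 x^{2} + 120 x}, which equals f(x).

An antiderivative is F(x) = - \frac{\log{\left(x \right)}}{10} + \frac{79 \log{\left(x - 2 \right)}}{1944} + \frac{5 \log{\left(x + 2 \right)}}{216} + \frac{22 \log{\left(x^{2} + 5 \right)}}{1215} - \frac{4 \sqrt{5} \operatorname{atan}{\left(\frac{\sqrt{5} x}{5} \right)}}{1215} + \frac{1}{54 x - 108}.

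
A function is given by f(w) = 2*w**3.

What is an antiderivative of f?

Check any antiderivative F(w) by computing F'(w) and comparing it with f(w).
Check: d/dw[w**4/2] = 2*w**3 = f(w).

An antiderivative is F(w) = w**4/2.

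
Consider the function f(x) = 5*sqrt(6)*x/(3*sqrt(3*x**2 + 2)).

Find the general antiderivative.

F(x) = 5*sqrt(6)*sqrt(3*x**2 + 2)/9 + C

The substitution u = 2*x**2 + 4/3 works: f is exactly (dF/du)*(du/dx) for that inner function.
Check: d/dx[5*sqrt(6)*sqrt(3*x**2 + 2)/9] = 5*sqrt(6)*x/(3*sqrt(3*x**2 + 2)) = f(x).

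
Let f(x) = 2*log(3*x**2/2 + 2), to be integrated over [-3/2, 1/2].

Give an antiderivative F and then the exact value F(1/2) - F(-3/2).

Antiderivative: F(x) = 2*x*log(3*x**2/2 + 2) - 4*x + 8*sqrt(3)*atan(sqrt(3)*x/2)/3; value = -8 + log(19/8) + 8*sqrt(3)*atan(sqrt(3)/4)/3 + 8*sqrt(3)*atan(3*sqrt(3)/4)/3 + 3*log(43/8)

Any candidate F(x) must reproduce f(x) exactly when differentiated.
F(x) = 2*x*log(3*x**2/2 + 2) - 4*x + 8*sqrt(3)*atan(sqrt(3)*x/2)/3 is an antiderivative of f.
Check: d/dx[2*x*log(3*x**2/2 + 2) - 4*x + 8*sqrt(3)*atan(sqrt(3)*x/2)/3] = 2*log(3*x**2/2 + 2) = f(x).
F(1/2) = -2 + log(19/8) + 8*sqrt(3)*atan(sqrt(3)/4)/3; F(-3/2) = -3*log(43/8) - 8*sqrt(3)*atan(3*sqrt(3)/4)/3 + 6.
Integral = F(1/2) - F(-3/2) = -8 + log(19/8) + 8*sqrt(3)*atan(sqrt(3)/4)/3 + 8*sqrt(3)*atan(3*sqrt(3)/4)/3 + 3*log(43/8).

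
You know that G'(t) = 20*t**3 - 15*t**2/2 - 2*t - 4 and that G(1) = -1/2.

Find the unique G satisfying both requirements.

The integrand splits into summands that can be handled one at a time.
A general antiderivative is 5*t**4 - 5*t**3/2 - t**2 - 4*t + C.
The condition gives C = -1/2 - (-5/2) = 2.
So G(t) = (10*t**4 - 5*t**3 - 2*t**2 - 8*t + 4)/2.
Check: d/dt[(10*t**4 - 5*t**3 - 2*t**2 - 8*t + 4)/2] = 20*t**3 - 15*t**2/2 - 2*t - 4 = G'(t).

G(t) = (10*t**4 - 5*t**3 - 2*t**2 - 8*t + 4)/2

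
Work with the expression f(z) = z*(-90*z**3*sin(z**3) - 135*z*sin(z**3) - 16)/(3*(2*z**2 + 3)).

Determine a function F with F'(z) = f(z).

An antiderivative F(z) passes only if d/dz[F] lands on f(z) exactly.
Check: d/dz[-4*log(2*z**2 + 3)/3 + 5*cos(z**3)] = (-90*z**4*sin(z**3) - 135*z**2*sin(z**3) - 16*z)/(6*z**2 + 9), which equals f(z).

An antiderivative is F(z) = -4*log(2*z**2 + 3)/3 + 5*cos(z**3).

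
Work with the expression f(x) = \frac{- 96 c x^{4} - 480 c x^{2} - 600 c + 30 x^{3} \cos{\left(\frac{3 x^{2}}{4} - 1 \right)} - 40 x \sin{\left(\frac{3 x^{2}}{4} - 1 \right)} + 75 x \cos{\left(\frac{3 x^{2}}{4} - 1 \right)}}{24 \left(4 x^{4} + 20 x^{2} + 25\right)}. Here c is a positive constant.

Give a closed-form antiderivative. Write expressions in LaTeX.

Check any antiderivative F(x) by computing F'(x) and comparing it with f(x).
Check: d/dx[\frac{- 12 c x \left(2 x^{2} + 5\right) + 5 \sin{\left(\frac{3 x^{2}}{4} - 1 \right)}}{12 \left(2 x^{2} + 5\right)}] = \frac{- 96 c x^{4} - 480 c x^{2} - 600 c + 30 x^{3} \cos{\left(\frac{3 x^{2}}{4} - 1 \right)} - 40 x \sin{\left(\frac{3 x^{2}}{4} - 1 \right)} + 75 x \cos{\left(\frac{3 x^{2}}{4} - 1 \right)}}{96 x^{4} + 480 x^{2} + 600}, which equals f(x).

An antiderivative is F(x) = \frac{- 12 c x \left(2 x^{2} + 5\right) + 5 \sin{\left(\frac{3 x^{2}}{4} - 1 \right)}}{12 \left(2 x^{2} + 5\right)}.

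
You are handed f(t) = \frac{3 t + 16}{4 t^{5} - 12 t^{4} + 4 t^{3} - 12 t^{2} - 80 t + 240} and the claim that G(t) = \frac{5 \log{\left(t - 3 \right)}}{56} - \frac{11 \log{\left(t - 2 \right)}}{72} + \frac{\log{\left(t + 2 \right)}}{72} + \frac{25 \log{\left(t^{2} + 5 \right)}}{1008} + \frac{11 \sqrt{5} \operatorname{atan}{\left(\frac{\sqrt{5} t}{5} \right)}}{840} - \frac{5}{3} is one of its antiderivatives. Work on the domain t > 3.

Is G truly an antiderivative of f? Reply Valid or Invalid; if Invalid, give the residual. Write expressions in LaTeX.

d/dt[G] = \frac{3 t + 16}{4 t^{5} - 12 t^{4} + 4 t^{3} - 12 t^{2} - 80 t + 240}
This equals f(t) exactly, so the claim holds.

Valid. The derivative of G reproduces f.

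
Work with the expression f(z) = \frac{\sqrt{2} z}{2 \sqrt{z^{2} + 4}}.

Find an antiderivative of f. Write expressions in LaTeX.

An antiderivative is F(z) = \sqrt{\frac{z^{2}}{2} + 2}.

The substitution u = \frac{z^{2}}{2} + 2 works: f is exactly (dF/du)*(du/dz) for that inner function.
Check: d/dz[\sqrt{\frac{z^{2}}{2} + 2}] = \frac{\sqrt{2} z}{2 \sqrt{z^{2} + 4}} = f(z).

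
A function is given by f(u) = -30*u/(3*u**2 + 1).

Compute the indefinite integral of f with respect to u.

F(u) = -5*log(4*u**2 + 4/3) + C

f matches the chain-rule pattern g'(h)*h' with inner function h(u) = 4*u**2 + 4/3; substituting w = h(u) collapses the integral.
Check: d/du[-5*log(4*u**2 + 4/3)] = -30*u/(3*u**2 + 1) = f(u).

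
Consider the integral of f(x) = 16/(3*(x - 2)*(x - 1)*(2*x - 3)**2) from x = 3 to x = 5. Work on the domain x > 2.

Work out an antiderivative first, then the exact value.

The denominator factors as 3*(x - 2)*(x - 1)*(2*x - 3)**2; partial fractions split f into directly integrable pieces: -64/(3*(2*x - 3)**2) - 16/(3*(x - 1)) + 16/(3*(x - 2)).
F(x) = 16*log(x - 2)/3 - 16*log(x - 1)/3 + 32/(6*x - 9) is an antiderivative of f.
Check: d/dx[16*log(x - 2)/3 - 16*log(x - 1)/3 + 32/(6*x - 9)] = 16/(12*x**4 - 72*x**3 + 159*x**2 - 153*x + 54), which equals f(x).
F(5) = -16*log(4)/3 + 32/21 + 16*log(3)/3; F(3) = 32/9 - 16*log(2)/3.
Integral = F(5) - F(3) = -16*log(4)/3 - 128/63 + 16*log(2)/3 + 16*log(3)/3.

Antiderivative: F(x) = 16*log(x - 2)/3 - 16*log(x - 1)/3 + 32/(6*x - 9); value = -16*log(4)/3 - 128/63 + 16*log(2)/3 + 16*log(3)/3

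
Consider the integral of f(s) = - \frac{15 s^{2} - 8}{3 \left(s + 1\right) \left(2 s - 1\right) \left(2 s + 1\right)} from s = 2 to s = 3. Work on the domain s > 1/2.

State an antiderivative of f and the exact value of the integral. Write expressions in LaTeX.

Antiderivative: F(s) = \frac{17 \log{\left(s - \frac{1}{2} \right)}}{72} - \frac{17 \log{\left(s + \frac{1}{2} \right)}}{24} - \frac{7 \log{\left(s + 1 \right)}}{9}; value = - \frac{7 \log{\left(4 \right)}}{9} - \frac{17 \log{\left(\frac{7}{2} \right)}}{24} - \frac{17 \log{\left(\frac{3}{2} \right)}}{72} + \frac{7 \log{\left(3 \right)}}{9} + \frac{17 \log{\left(\frac{5}{2} \right)}}{18}

Factor the denominator (3 \left(s + 1\right) \left(2 s - 1\right) \left(2 s + 1\right)) and decompose: f = - \frac{17}{12 \left(2 s + 1\right)} + \frac{17}{36 \left(2 s - 1\right)} - \frac{7}{9 \left(s + 1\right)}; each piece integrates to a log, atan, or power term.
F(s) = \frac{17 \log{\left(s - \frac{1}{2} \right)}}{72} - \frac{17 \log{\left(s + \frac{1}{2} \right)}}{24} - \frac{7 \log{\left(s + 1 \right)}}{9} is an antiderivative of f.
Check: d/ds[\frac{17 \log{\left(s - \frac{1}{2} \right)}}{72} - \frac{17 \log{\left(s + \frac{1}{2} \right)}}{24} - \frac{7 \log{\left(s + 1 \right)}}{9}] = \frac{8 - 15 s^{2}}{12 s^{3} + 12 s^{2} - 3 s - 3}, which equals f(s).
F(3) = - \frac{7 \log{\left(4 \right)}}{9} - \frac{17 \log{\left(\frac{7}{2} \right)}}{24} + \frac{17 \log{\left(\frac{5}{2} \right)}}{72}; F(2) = - \frac{7 \log{\left(3 \right)}}{9} - \frac{17 \log{\left(\frac{5}{2} \right)}}{24} + \frac{17 \log{\left(\frac{3}{2} \right)}}{72}.
Integral = F(3) - F(2) = - \frac{7 \log{\left(4 \right)}}{9} - \frac{17 \log{\left(\frac{7}{2} \right)}}{24} - \frac{17 \log{\left(\frac{3}{2} \right)}}{72} + \frac{7 \log{\left(3 \right)}}{9} + \frac{17 \log{\left(\frac{5}{2} \right)}}{18}.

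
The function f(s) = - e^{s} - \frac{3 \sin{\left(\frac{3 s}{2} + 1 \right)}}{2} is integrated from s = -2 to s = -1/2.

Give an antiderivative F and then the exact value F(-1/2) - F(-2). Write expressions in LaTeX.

The integrand splits into summands that can be handled one at a time.
F(s) = - e^{s} + \cos{\left(\frac{3 s}{2} + 1 \right)} is an antiderivative of f.
Check: d/ds[- e^{s} + \cos{\left(\frac{3 s}{2} + 1 \right)}] = - e^{s} - \frac{3 \sin{\left(\frac{3 s}{2} + 1 \right)}}{2} = f(s).
F(-1/2) = - \frac{1}{e^{\frac{1}{2}}} + \cos{\left(\frac{1}{4} \right)}; F(-2) = \cos{\left(2 \right)} - e^{-2}.
Integral = F(-1/2) - F(-2) = - \frac{1}{e^{\frac{1}{2}}} + e^{-2} - \cos{\left(2 \right)} + \cos{\left(\frac{1}{4} \right)}.

Antiderivative: F(s) = - e^{s} + \cos{\left(\frac{3 s}{2} + 1 \right)}; value = - \frac{1}{e^{\frac{1}{2}}} + e^{-2} - \cos{\left(2 \right)} + \cos{\left(\frac{1}{4} \right)}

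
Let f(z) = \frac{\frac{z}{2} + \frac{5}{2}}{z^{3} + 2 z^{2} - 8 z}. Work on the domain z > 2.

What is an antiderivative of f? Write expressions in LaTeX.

An antiderivative is F(z) = \frac{- 15 \log{\left(z \right)} + 14 \log{\left(z - 2 \right)} + \log{\left(z + 4 \right)}}{48}.

Factor the denominator (2 z \left(z - 2\right) \left(z + 4\right)) and decompose: f = \frac{1}{48 \left(z + 4\right)} + \frac{7}{24 \left(z - 2\right)} - \frac{5}{16 z}; each piece integrates to a log, atan, or power term.
Check: d/dz[\frac{- 15 \log{\left(z \right)} + 14 \log{\left(z - 2 \right)} + \log{\left(z + 4 \right)}}{48}] = \frac{z + 5}{2 z^{3} + 4 z^{2} - 16 z}, which equals f(z).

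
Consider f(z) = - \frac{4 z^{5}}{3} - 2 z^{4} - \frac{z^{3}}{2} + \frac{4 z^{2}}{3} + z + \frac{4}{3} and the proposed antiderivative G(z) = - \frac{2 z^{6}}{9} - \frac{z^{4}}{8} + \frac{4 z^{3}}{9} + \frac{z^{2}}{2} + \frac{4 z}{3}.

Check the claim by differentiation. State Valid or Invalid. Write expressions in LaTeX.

Invalid: d/dz[G] - f = 2 z^{4}, which is not 0.

d/dz[G] = - \frac{4 z^{5}}{3} - \frac{z^{3}}{2} + \frac{4 z^{2}}{3} + z + \frac{4}{3}
d/dz[G] - f(z) = 2 z^{4} != 0.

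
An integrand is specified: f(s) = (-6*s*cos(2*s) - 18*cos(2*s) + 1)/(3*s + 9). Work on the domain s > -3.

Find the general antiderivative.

F(s) = (log(s + 3) - 3*sin(2*s))/3 + C

Any candidate F(s) must reproduce f(s) exactly when differentiated.
Check: d/ds[(log(s + 3) - 3*sin(2*s))/3] = (-6*s*cos(2*s) - 18*cos(2*s) + 1)/(3*s + 9) = f(s).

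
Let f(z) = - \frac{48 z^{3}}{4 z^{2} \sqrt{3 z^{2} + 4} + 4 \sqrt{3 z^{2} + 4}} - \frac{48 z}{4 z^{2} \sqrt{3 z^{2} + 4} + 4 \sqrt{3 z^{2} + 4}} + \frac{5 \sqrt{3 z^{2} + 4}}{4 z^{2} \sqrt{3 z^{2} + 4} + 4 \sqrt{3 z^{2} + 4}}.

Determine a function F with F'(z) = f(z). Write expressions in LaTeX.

An antiderivative is F(z) = \frac{- 16 \sqrt{3 z^{2} + 4} + 5 \operatorname{atan}{\left(z \right)}}{4}.

Integrate term by term and add the pieces.
Check: d/dz[\frac{- 16 \sqrt{3 z^{2} + 4} + 5 \operatorname{atan}{\left(z \right)}}{4}] = \frac{- 48 z^{3} - 48 z + 5 \sqrt{3 z^{2} + 4}}{4 z^{2} \sqrt{3 z^{2} + 4} + 4 \sqrt{3 z^{2} + 4}}, which equals f(z).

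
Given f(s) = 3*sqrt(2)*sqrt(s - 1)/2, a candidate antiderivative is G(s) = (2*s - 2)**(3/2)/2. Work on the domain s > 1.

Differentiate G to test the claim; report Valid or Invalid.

Valid - differentiating G returns exactly f.

d/ds[G] = 3*sqrt(2)*sqrt(s - 1)/2
This equals f(s) exactly, so the claim holds.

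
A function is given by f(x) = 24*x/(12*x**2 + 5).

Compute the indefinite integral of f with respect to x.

F(x) = log(4*x**2 + 5/3) + C

The substitution u = 4*x**2 + 5/3 works: f is exactly (dF/du)*(du/dx) for that inner function.
Check: d/dx[log(4*x**2 + 5/3)] = 24*x/(12*x**2 + 5) = f(x).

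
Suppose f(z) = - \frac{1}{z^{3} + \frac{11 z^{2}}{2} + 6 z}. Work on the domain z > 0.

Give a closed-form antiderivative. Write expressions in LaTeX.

The denominator factors as z \left(z + 4\right) \left(2 z + 3\right); partial fractions split f into directly integrable pieces: \frac{8}{15 \left(2 z + 3\right)} - \frac{1}{10 \left(z + 4\right)} - \frac{1}{6 z}.
Check: d/dz[- \frac{\log{\left(z \right)}}{6} + \frac{4 \log{\left(z + \frac{3}{2} \right)}}{15} - \frac{\log{\left(z + 4 \right)}}{10}] = - \frac{2}{2 z^{3} + 11 z^{2} + 12 z}, which equals f(z).

An antiderivative is F(z) = - \frac{\log{\left(z \right)}}{6} + \frac{4 \log{\left(z + \frac{3}{2} \right)}}{15} - \frac{\log{\left(z + 4 \right)}}{10}.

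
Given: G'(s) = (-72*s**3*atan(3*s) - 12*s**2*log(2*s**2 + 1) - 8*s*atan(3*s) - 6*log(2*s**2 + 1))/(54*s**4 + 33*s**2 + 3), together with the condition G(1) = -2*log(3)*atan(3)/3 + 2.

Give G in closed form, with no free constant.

G'(s) has the shape u'v + uv' for u = -2*atan(3*s)/3 and v = log(2*s**2 + 1) — it is the derivative of the product u*v.
A general antiderivative is -2*log(2*s**2 + 1)*atan(3*s)/3 + C.
The condition gives C = -2*log(3)*atan(3)/3 + 2 - (-2*log(3)*atan(3)/3) = 2.
So G(s) = -2*log(2*s**2 + 1)*atan(3*s)/3 + 2.
Check: d/ds[-2*log(2*s**2 + 1)*atan(3*s)/3 + 2] = (-72*s**3*atan(3*s) - 12*s**2*log(2*s**2 + 1) - 8*s*atan(3*s) - 6*log(2*s**2 + 1))/(54*s**4 + 33*s**2 + 3) = G'(s).

G(s) = -2*log(2*s**2 + 1)*atan(3*s)/3 + 2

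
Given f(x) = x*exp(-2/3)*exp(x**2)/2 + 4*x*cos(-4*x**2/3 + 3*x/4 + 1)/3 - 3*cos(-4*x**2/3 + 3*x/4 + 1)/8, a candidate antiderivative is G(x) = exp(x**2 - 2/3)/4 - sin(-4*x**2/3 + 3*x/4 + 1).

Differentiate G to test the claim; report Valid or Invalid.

d/dx[G] = x*exp(-2/3)*exp(x**2)/2 + 8*x*cos(-4*x**2/3 + 3*x/4 + 1)/3 - 3*cos(-4*x**2/3 + 3*x/4 + 1)/4
d/dx[G] - f(x) = 4*x*cos(-4*x**2/3 + 3*x/4 + 1)/3 - 3*cos(-4*x**2/3 + 3*x/4 + 1)/8 != 0.

Invalid: d/dx[G] - f = 4*x*cos(-4*x**2/3 + 3*x/4 + 1)/3 - 3*cos(-4*x**2/3 + 3*x/4 + 1)/8, which is not 0.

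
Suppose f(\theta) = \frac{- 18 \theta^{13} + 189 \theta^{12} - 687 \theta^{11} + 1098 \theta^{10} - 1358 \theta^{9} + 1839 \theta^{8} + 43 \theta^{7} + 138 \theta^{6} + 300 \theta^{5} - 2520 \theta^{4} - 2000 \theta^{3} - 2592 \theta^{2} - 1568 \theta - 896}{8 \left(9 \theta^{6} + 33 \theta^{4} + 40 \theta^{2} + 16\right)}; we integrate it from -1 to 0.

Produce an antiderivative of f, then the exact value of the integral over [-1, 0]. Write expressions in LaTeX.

Antiderivative: F(\theta) = - \frac{\theta^{8}}{32} + \frac{3 \theta^{7}}{8} - \frac{23 \theta^{6}}{16} + \frac{9 \theta^{5}}{8} + \frac{111 \theta^{4}}{32} - \frac{9 \theta^{3}}{4} - \frac{23 \theta^{2}}{4} - 3 \theta - 4 \operatorname{atan}{\left(\theta \right)} + \frac{2}{3 \theta^{2} + 4}; value = \frac{3}{14} - \pi

Whatever form F(\theta) takes, F'(\theta) = f(\theta) is non-negotiable.
F(\theta) = - \frac{\theta^{8}}{32} + \frac{3 \theta^{7}}{8} - \frac{23 \theta^{6}}{16} + \frac{9 \theta^{5}}{8} + \frac{111 \theta^{4}}{32} - \frac{9 \theta^{3}}{4} - \frac{23 \theta^{2}}{4} - 3 \theta - 4 \operatorname{atan}{\left(\theta \right)} + \frac{2}{3 \theta^{2} + 4} is an antiderivative of f.
Check: d/d\theta[- \frac{\theta^{8}}{32} + \frac{3 \theta^{7}}{8} - \frac{23 \theta^{6}}{16} + \frac{9 \theta^{5}}{8} + \frac{111 \theta^{4}}{32} - \frac{9 \theta^{3}}{4} - \frac{23 \theta^{2}}{4} - 3 \theta - 4 \operatorname{atan}{\left(\theta \right)} + \frac{2}{3 \theta^{2} + 4}] = \frac{- 18 \theta^{13} + 189 \theta^{12} - 687 \theta^{11} + 1098 \theta^{10} - 1358 \theta^{9} + 1839 \theta^{8} + 43 \theta^{7} + 138 \theta^{6} + 300 \theta^{5} - 2520 \theta^{4} - 2000 \theta^{3} - 2592 \theta^{2} - 1568 \theta - 896}{72 \theta^{6} + 264 \theta^{4} + 320 \theta^{2} + 128}, which equals f(\theta).
F(0) = \frac{1}{2}; F(-1) = \frac{2}{7} + \pi.
Integral = F(0) - F(-1) = \frac{3}{14} - \pi.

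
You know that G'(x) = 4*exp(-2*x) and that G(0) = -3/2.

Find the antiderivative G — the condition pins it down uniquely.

G(x) = (exp(2*x) - 4)*exp(-2*x)/2

Differentiate the proposed G(x) back; it has to land on the given G'(x).
A general antiderivative is -2*exp(-2*x) + C.
The condition gives C = -3/2 - (-2) = 1/2.
So G(x) = (exp(2*x) - 4)*exp(-2*x)/2.
Check: d/dx[(exp(2*x) - 4)*exp(-2*x)/2] = 4*exp(-2*x) = G'(x).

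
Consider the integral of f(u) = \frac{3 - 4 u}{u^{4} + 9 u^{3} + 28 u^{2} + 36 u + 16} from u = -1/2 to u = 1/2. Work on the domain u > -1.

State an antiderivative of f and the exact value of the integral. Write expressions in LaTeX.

Factor the denominator (\left(u + 1\right) \left(u + 2\right)^{2} \left(u + 4\right)) and decompose: f = - \frac{19}{12 \left(u + 4\right)} - \frac{3}{4 \left(u + 2\right)} - \frac{11}{2 \left(u + 2\right)^{2}} + \frac{7}{3 \left(u + 1\right)}; each piece integrates to a log, atan, or power term.
F(u) = \frac{28 u \log{\left(u + 1 \right)} - 9 u \log{\left(u + 2 \right)} - 19 u \log{\left(u + 4 \right)} + 56 \log{\left(u + 1 \right)} - 18 \log{\left(u + 2 \right)} - 38 \log{\left(u + 4 \right)} + 66}{12 u + 24} is an antiderivative of f.
Check: d/du[\frac{28 u \log{\left(u + 1 \right)} - 9 u \log{\left(u + 2 \right)} - 19 u \log{\left(u + 4 \right)} + 56 \log{\left(u + 1 \right)} - 18 \log{\left(u + 2 \right)} - 38 \log{\left(u + 4 \right)} + 66}{12 u + 24}] = \frac{3 - 4 u}{u^{4} + 9 u^{3} + 28 u^{2} + 36 u + 16} = f(u).
F(1/2) = - \frac{19 \log{\left(\frac{9}{2} \right)}}{12} - \frac{3 \log{\left(\frac{5}{2} \right)}}{4} + \frac{7 \log{\left(\frac{3}{2} \right)}}{3} + \frac{11}{5}; F(-1/2) = - \frac{19 \log{\left(\frac{7}{2} \right)}}{12} - \frac{7 \log{\left(2 \right)}}{3} - \frac{3 \log{\left(\frac{3}{2} \right)}}{4} + \frac{11}{3}.
Integral = F(1/2) - F(-1/2) = - \frac{19 \log{\left(\frac{9}{2} \right)}}{12} - \frac{22}{15} - \frac{3 \log{\left(\frac{5}{2} \right)}}{4} + \frac{37 \log{\left(\frac{3}{2} \right)}}{12} + \frac{7 \log{\left(2 \right)}}{3} + \frac{19 \log{\left(\frac{7}{2} \right)}}{12}.

Antiderivative: F(u) = \frac{28 u \log{\left(u + 1 \right)} - 9 u \log{\left(u + 2 \right)} - 19 u \log{\left(u + 4 \right)} + 56 \log{\left(u + 1 \right)} - 18 \log{\left(u + 2 \right)} - 38 \log{\left(u + 4 \right)} + 66}{12 u + 24}; value = - \frac{19 \log{\left(\frac{9}{2} \right)}}{12} - \frac{22}{15} - \frac{3 \log{\left(\frac{5}{2} \right)}}{4} + \frac{37 \log{\left(\frac{3}{2} \right)}}{12} + \frac{7 \log{\left(2 \right)}}{3} + \frac{19 \log{\left(\frac{7}{2} \right)}}{12}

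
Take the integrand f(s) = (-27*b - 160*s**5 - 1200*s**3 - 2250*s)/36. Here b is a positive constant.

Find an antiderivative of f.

Any candidate F(s) must reproduce f(s) exactly when differentiated.
Check: d/ds[(-324*b*s - 5*(4*s**2 + 15)**3)/432] = -3*b/4 - 40*s**5/9 - 100*s**3/3 - 125*s/2, which equals f(s).

An antiderivative is F(s) = (-324*b*s - 5*(4*s**2 + 15)**3)/432.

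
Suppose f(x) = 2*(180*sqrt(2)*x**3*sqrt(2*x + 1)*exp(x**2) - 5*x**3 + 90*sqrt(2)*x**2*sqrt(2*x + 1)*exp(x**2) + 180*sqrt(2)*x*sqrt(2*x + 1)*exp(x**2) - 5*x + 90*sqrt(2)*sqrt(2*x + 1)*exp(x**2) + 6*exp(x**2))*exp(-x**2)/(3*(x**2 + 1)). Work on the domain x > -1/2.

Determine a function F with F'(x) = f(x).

Since d/dx undoes antidifferentiation here, F'(x) = f(x) is required of F(x).
Check: d/dx[(144*sqrt(2)*x**2*sqrt(2*x + 1)*exp(x**2) + 144*sqrt(2)*x*sqrt(2*x + 1)*exp(x**2) + 36*sqrt(2)*sqrt(2*x + 1)*exp(x**2) + 12*exp(x**2)*atan(x) + 5)*exp(-x**2)/3] = (720*sqrt(2)*x**4*exp(x**2) - 10*x**3*sqrt(2*x + 1) + 720*sqrt(2)*x**3*exp(x**2) + 900*sqrt(2)*x**2*exp(x**2) - 10*x*sqrt(2*x + 1) + 720*sqrt(2)*x*exp(x**2) + 12*sqrt(2*x + 1)*exp(x**2) + 180*sqrt(2)*exp(x**2))/(3*x**2*sqrt(2*x + 1)*exp(x**2) + 3*sqrt(2*x + 1)*exp(x**2)), which equals f(x).

An antiderivative is F(x) = (144*sqrt(2)*x**2*sqrt(2*x + 1)*exp(x**2) + 144*sqrt(2)*x*sqrt(2*x + 1)*exp(x**2) + 36*sqrt(2)*sqrt(2*x + 1)*exp(x**2) + 12*exp(x**2)*atan(x) + 5)*exp(-x**2)/3.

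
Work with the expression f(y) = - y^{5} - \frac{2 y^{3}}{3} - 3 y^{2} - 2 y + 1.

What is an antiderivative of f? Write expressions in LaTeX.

An antiderivative is F(y) = - \frac{y^{6}}{6} - \frac{y^{4}}{6} - y^{3} - y^{2} + y.

The integrand splits into summands that can be handled one at a time.
Check: d/dy[- \frac{y^{6}}{6} - \frac{y^{4}}{6} - y^{3} - y^{2} + y] = - y^{5} - \frac{2 y^{3}}{3} - 3 y^{2} - 2 y + 1 = f(y).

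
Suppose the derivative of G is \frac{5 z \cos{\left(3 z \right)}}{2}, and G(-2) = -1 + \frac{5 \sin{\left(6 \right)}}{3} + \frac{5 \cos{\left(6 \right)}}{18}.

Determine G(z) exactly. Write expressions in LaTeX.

For G(z) to be correct, d/dz[G] must agree with the stated G'(z) identically.
A general antiderivative is \frac{5 z \sin{\left(3 z \right)}}{6} + \frac{5 \cos{\left(3 z \right)}}{18} + C.
The condition gives C = -1 + \frac{5 \sin{\left(6 \right)}}{3} + \frac{5 \cos{\left(6 \right)}}{18} - (\frac{5 \sin{\left(6 \right)}}{3} + \frac{5 \cos{\left(6 \right)}}{18}) = -1.
So G(z) = \frac{15 z \sin{\left(3 z \right)} + 5 \cos{\left(3 z \right)} - 18}{18}.
Check: d/dz[\frac{15 z \sin{\left(3 z \right)} + 5 \cos{\left(3 z \right)} - 18}{18}] = \frac{5 z \cos{\left(3 z \right)}}{2} = G'(z).

G(z) = \frac{15 z \sin{\left(3 z \right)} + 5 \cos{\left(3 z \right)} - 18}{18}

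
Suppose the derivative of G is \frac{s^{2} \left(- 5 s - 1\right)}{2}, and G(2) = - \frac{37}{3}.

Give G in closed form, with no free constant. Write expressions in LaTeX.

Whatever form G(s) takes, its d/ds must return the stated G'(s).
A general antiderivative is - \frac{5 s^{4}}{8} - \frac{s^{3}}{6} + C.
The condition gives C = - \frac{37}{3} - (- \frac{34}{3}) = -1.
So G(s) = \frac{- 15 s^{4} - 4 s^{3} - 24}{24}.
Check: d/ds[\frac{- 15 s^{4} - 4 s^{3} - 24}{24}] = - \frac{5 s^{3}}{2} - \frac{s^{2}}{2}, which equals G'(s).

G(s) = \frac{- 15 s^{4} - 4 s^{3} - 24}{24}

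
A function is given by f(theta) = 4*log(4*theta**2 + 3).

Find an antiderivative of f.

An antiderivative is F(theta) = 4*(theta*log(4*theta**2 + 3) - 2*theta + sqrt(3)*atan(2*sqrt(3)*theta/3)).

A candidate is checked by its d/dtheta: the result must match f(theta).
Check: d/dtheta[4*(theta*log(4*theta**2 + 3) - 2*theta + sqrt(3)*atan(2*sqrt(3)*theta/3))] = 4*log(4*theta**2 + 3) = f(theta).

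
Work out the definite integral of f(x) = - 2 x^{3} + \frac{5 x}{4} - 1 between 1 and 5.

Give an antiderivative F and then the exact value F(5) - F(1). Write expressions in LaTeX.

Antiderivative: F(x) = \frac{x \left(- 4 x^{3} + 5 x - 8\right)}{8}; value = -301

Integrate term by term and add the pieces.
F(x) = \frac{x \left(- 4 x^{3} + 5 x - 8\right)}{8} is an antiderivative of f.
Check: d/dx[\frac{x \left(- 4 x^{3} + 5 x - 8\right)}{8}] = - 2 x^{3} + \frac{5 x}{4} - 1 = f(x).
F(5) = - \frac{2415}{8}; F(1) = - \frac{7}{8}.
Integral = F(5) - F(1) = -301.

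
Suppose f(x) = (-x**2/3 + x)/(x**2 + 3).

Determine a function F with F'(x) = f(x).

An antiderivative is F(x) = -x/3 + log(x**2 + 3)/2 + sqrt(3)*atan(sqrt(3)*x/3)/3.

An antiderivative F(x) passes only if d/dx[F] lands on f(x) exactly.
Check: d/dx[-x/3 + log(x**2 + 3)/2 + sqrt(3)*atan(sqrt(3)*x/3)/3] = (-x**2 + 3*x)/(3*x**2 + 9), which equals f(x).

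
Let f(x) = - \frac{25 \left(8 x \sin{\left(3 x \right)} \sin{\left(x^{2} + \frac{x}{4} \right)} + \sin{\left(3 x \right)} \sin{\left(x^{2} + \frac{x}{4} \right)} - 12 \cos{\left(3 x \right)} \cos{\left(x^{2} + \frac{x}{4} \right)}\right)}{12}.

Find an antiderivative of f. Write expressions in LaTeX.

An antiderivative is F(x) = \frac{25 \sin{\left(3 x \right)} \cos{\left(x^{2} + \frac{x}{4} \right)}}{3}.

f has the shape u'v + uv' for u = \frac{25 \cos{\left(x^{2} + \frac{x}{4} \right)}}{3} and v = \sin{\left(3 x \right)} — it is the derivative of the product u*v.
Check: d/dx[\frac{25 \sin{\left(3 x \right)} \cos{\left(x^{2} + \frac{x}{4} \right)}}{3}] = - \frac{50 x \sin{\left(3 x \right)} \sin{\left(x^{2} + \frac{x}{4} \right)}}{3} - \frac{25 \sin{\left(3 x \right)} \sin{\left(x^{2} + \frac{x}{4} \right)}}{12} + 25 \cos{\left(3 x \right)} \cos{\left(x^{2} + \frac{x}{4} \right)}, which equals f(x).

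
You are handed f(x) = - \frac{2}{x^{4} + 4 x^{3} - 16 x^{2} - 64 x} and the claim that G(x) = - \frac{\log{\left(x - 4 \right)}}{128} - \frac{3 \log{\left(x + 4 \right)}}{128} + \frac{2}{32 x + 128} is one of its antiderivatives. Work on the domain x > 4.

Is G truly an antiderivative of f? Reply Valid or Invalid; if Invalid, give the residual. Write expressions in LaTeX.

d/dx[G] = \frac{- x^{2} - 4 x + 16}{32 x^{3} + 128 x^{2} - 512 x - 2048}
d/dx[G] - f(x) = - \frac{1}{32 x} != 0.

Invalid: d/dx[G] - f = - \frac{1}{32 x}, which is not 0.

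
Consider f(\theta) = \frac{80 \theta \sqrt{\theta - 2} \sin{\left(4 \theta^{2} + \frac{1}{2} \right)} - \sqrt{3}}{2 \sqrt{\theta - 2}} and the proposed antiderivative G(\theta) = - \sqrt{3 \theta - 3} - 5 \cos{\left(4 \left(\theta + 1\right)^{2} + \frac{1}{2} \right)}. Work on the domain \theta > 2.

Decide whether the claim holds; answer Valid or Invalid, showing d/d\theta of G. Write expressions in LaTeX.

d/d\theta[G] = \frac{80 \theta \sqrt{\theta - 1} \sin{\left(4 \theta^{2} + 8 \theta + \frac{9}{2} \right)} + 80 \sqrt{\theta - 1} \sin{\left(4 \theta^{2} + 8 \theta + \frac{9}{2} \right)} - \sqrt{3}}{2 \sqrt{\theta - 1}}
d/d\theta[G] - f(\theta) = \frac{- 80 \theta \sqrt{\theta - 2} \sqrt{\theta - 1} \sin{\left(4 \theta^{2} + \frac{1}{2} \right)} + 80 \theta \sqrt{\theta - 2} \sqrt{\theta - 1} \sin{\left(4 \theta^{2} + 8 \theta + \frac{9}{2} \right)} + 80 \sqrt{\theta - 2} \sqrt{\theta - 1} \sin{\left(4 \theta^{2} + 8 \theta + \frac{9}{2} \right)} - \sqrt{3} \sqrt{\theta - 2} + \sqrt{3} \sqrt{\theta - 1}}{2 \sqrt{\theta - 2} \sqrt{\theta - 1}} != 0.

Invalid: d/d\theta[G] - f = \frac{- 80 \theta \sqrt{\theta - 2} \sqrt{\theta - 1} \sin{\left(4 \theta^{2} + \frac{1}{2} \right)} + 80 \theta \sqrt{\theta - 2} \sqrt{\theta - 1} \sin{\left(4 \theta^{2} + 8 \theta + \frac{9}{2} \right)} + 80 \sqrt{\theta - 2} \sqrt{\theta - 1} \sin{\left(4 \theta^{2} + 8 \theta + \frac{9}{2} \right)} - \sqrt{3} \sqrt{\theta - 2} + \sqrt{3} \sqrt{\theta - 1}}{2 \sqrt{\theta - 2} \sqrt{\theta - 1}}, which is not 0.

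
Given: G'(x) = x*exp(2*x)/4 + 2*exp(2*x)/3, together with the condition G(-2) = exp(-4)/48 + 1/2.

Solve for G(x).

G'(x) has the shape u'v + uv' for u = x/8 + 13/48 and v = exp(2*x) — it is the derivative of the product u*v.
A general antiderivative is (6*x + 13)*exp(2*x)/48 + C.
The condition gives C = exp(-4)/48 + 1/2 - (exp(-4)/48) = 1/2.
So G(x) = (6*x*exp(2*x) + 13*exp(2*x) + 24)/48.
Check: d/dx[(6*x*exp(2*x) + 13*exp(2*x) + 24)/48] = x*exp(2*x)/4 + 2*exp(2*x)/3 = G'(x).

G(x) = (6*x*exp(2*x) + 13*exp(2*x) + 24)/48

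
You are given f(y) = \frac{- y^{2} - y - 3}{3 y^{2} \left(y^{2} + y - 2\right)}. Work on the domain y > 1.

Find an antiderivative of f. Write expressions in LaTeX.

The denominator factors as 3 y^{2} \left(y - 1\right) \left(y + 2\right); partial fractions split f into directly integrable pieces: \frac{5}{36 \left(y + 2\right)} - \frac{5}{9 \left(y - 1\right)} + \frac{5}{12 y} + \frac{1}{2 y^{2}}.
Check: d/dy[\frac{15 y \log{\left(y \right)} - 20 y \log{\left(y - 1 \right)} + 5 y \log{\left(y + 2 \right)} - 18}{36 y}] = \frac{- y^{2} - y - 3}{3 y^{4} + 3 y^{3} - 6 y^{2}}, which equals f(y).

An antiderivative is F(y) = \frac{15 y \log{\left(y \right)} - 20 y \log{\left(y - 1 \right)} + 5 y \log{\left(y + 2 \right)} - 18}{36 y}.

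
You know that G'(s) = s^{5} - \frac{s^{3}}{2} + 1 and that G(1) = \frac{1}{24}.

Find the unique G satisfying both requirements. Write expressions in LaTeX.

G(s) = \frac{s^{6}}{6} - \frac{s^{4}}{8} + s - 1

The integrand splits into summands that can be handled one at a time.
A general antiderivative is \frac{s^{6}}{6} - \frac{s^{4}}{8} + s + C.
The condition gives C = \frac{1}{24} - (\frac{25}{24}) = -1.
So G(s) = \frac{s^{6}}{6} - \frac{s^{4}}{8} + s - 1.
Check: d/ds[\frac{s^{6}}{6} - \frac{s^{4}}{8} + s - 1] = s^{5} - \frac{s^{3}}{2} + 1 = G'(s).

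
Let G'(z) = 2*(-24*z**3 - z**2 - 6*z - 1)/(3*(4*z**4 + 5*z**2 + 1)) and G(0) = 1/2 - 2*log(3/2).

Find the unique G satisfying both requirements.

G(z) = -2*log(3*z**2/2 + 3/2) - atan(2*z)/3 + 1/2

Recover the given G'(z) by differentiating a candidate G(z); any mismatch rules it out.
A general antiderivative is -2*log(3*z**2/2 + 3/2) - atan(2*z)/3 + C.
The condition gives C = 1/2 - 2*log(3/2) - (-2*log(3/2)) = 1/2.
So G(z) = -2*log(3*z**2/2 + 3/2) - atan(2*z)/3 + 1/2.
Check: d/dz[-2*log(3*z**2/2 + 3/2) - atan(2*z)/3 + 1/2] = (-48*z**3 - 2*z**2 - 12*z - 2)/(12*z**4 + 15*z**2 + 3), which equals G'(z).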